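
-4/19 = -0.21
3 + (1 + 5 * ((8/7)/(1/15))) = 89.71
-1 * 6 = -6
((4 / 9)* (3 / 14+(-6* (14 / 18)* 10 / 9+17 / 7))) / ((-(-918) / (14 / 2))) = -961 / 111537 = -0.01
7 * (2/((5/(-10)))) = -28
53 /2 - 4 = 45 /2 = 22.50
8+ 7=15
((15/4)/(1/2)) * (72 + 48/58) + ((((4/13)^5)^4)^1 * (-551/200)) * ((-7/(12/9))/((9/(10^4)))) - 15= 878314402393412072334549815/1653431848414629551175687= 531.21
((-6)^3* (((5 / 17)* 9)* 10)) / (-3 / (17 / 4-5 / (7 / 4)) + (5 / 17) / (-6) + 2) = 7581600 / 269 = 28184.39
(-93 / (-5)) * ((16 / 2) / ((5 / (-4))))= -2976 / 25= -119.04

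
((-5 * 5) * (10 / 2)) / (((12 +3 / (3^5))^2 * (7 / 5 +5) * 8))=-0.02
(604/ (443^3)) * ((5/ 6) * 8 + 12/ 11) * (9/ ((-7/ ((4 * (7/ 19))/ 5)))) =-1855488/ 90850530815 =-0.00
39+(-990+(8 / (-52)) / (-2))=-12362 / 13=-950.92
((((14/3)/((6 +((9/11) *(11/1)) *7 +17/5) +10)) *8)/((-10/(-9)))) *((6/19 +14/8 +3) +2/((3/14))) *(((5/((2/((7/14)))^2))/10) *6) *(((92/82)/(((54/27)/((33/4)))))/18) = 5814193/20540672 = 0.28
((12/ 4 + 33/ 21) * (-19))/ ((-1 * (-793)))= -608/ 5551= -0.11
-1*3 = -3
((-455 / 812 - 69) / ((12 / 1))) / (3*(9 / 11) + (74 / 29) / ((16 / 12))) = -88759 / 66888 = -1.33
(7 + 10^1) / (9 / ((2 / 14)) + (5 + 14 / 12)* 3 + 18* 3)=34 / 271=0.13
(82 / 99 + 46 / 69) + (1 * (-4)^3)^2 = 405652 / 99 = 4097.49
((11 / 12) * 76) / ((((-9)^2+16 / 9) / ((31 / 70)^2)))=602547 / 3650500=0.17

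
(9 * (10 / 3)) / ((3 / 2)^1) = 20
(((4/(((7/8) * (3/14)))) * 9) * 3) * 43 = 24768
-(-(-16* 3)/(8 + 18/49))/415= -1176/85075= -0.01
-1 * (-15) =15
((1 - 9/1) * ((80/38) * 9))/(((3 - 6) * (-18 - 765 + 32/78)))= -37440/579899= -0.06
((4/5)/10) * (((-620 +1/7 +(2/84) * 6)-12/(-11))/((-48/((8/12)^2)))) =7939/17325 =0.46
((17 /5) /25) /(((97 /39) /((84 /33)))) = 18564 /133375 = 0.14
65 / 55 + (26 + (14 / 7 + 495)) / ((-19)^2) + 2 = 18388 / 3971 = 4.63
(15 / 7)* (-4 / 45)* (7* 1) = -4 / 3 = -1.33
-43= -43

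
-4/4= -1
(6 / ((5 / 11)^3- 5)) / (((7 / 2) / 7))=-7986 / 3265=-2.45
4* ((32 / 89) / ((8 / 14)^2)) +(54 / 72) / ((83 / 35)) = 139489 / 29548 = 4.72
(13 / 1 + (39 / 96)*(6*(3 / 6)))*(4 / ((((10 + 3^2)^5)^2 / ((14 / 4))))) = 3185 / 98097060124816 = 0.00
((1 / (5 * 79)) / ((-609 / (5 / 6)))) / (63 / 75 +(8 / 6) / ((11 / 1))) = -275 / 76304046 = -0.00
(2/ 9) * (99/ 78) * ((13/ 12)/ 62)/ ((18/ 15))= 55/ 13392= 0.00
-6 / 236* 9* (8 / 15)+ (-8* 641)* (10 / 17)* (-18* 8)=2178373788 / 5015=434371.64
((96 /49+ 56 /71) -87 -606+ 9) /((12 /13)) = -738.02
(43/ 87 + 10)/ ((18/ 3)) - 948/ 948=391/ 522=0.75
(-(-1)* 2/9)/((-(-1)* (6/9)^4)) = 9/8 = 1.12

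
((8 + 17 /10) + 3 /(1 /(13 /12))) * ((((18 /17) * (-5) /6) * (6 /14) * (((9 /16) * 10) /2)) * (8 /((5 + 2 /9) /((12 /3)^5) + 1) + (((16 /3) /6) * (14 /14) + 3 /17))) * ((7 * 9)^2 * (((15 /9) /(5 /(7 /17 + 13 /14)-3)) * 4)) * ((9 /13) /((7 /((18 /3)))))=-173332351457859825 /64869233624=-2672027.12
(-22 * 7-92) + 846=600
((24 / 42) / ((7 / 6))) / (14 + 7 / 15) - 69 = -733317 / 10633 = -68.97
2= 2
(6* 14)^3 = 592704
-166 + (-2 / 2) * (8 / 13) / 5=-10798 / 65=-166.12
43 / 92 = 0.47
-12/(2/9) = -54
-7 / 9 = -0.78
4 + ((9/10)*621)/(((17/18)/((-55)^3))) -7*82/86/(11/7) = -791691213564/8041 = -98456810.54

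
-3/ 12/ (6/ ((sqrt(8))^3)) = -2 * sqrt(2)/ 3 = -0.94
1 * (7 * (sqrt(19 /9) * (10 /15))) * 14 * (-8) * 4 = -6272 * sqrt(19) /9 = -3037.67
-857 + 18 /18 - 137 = -993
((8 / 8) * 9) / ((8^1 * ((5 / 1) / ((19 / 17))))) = 171 / 680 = 0.25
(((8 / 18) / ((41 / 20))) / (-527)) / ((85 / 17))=-16 / 194463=-0.00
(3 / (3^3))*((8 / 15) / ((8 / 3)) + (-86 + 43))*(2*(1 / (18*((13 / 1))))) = -214 / 5265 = -0.04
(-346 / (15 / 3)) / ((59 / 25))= -1730 / 59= -29.32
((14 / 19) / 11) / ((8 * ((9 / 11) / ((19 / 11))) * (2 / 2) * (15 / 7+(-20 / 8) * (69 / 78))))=-637 / 2475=-0.26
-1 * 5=-5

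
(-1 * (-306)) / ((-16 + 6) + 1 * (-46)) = -153 / 28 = -5.46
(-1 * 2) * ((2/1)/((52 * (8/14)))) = -7/52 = -0.13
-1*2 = -2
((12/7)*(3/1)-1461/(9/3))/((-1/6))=20238/7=2891.14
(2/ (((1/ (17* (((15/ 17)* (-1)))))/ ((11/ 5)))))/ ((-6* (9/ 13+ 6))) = 143/ 87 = 1.64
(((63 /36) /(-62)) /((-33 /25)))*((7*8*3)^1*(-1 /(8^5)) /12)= -1225 /134086656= -0.00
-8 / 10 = -0.80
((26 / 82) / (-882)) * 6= -0.00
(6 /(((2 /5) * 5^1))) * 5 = 15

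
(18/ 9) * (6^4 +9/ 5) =2595.60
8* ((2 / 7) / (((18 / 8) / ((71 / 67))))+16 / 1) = 544832 / 4221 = 129.08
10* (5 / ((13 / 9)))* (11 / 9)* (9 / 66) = 75 / 13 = 5.77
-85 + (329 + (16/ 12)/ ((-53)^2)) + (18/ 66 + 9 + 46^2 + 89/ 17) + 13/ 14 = 52406621783/ 22061886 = 2375.44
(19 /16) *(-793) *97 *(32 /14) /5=-41757.11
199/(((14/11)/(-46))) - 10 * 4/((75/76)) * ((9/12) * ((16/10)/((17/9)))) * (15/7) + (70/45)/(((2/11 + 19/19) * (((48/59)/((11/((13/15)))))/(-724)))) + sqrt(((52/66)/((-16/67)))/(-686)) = -22114.59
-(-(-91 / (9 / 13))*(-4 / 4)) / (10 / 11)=144.59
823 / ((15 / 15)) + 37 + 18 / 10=4309 / 5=861.80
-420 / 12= -35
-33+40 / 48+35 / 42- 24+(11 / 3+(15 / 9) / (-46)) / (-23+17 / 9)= -1455349 / 26220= -55.51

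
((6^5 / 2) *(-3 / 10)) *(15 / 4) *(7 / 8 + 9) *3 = -518319 / 4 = -129579.75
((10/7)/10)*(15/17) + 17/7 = 304/119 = 2.55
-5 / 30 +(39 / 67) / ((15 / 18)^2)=0.67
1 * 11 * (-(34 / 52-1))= 99 / 26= 3.81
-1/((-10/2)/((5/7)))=1/7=0.14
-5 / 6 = -0.83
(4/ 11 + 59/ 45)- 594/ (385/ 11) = -53003/ 3465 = -15.30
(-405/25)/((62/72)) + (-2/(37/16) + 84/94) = -5063174/269545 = -18.78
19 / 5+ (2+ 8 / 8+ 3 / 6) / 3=149 / 30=4.97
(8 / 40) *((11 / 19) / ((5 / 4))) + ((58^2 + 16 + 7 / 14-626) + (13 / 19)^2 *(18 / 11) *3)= 547380667 / 198550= 2756.89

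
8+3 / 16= 131 / 16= 8.19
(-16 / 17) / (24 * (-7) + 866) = -8 / 5933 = -0.00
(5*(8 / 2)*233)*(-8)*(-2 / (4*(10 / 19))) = 35416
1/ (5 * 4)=1/ 20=0.05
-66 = -66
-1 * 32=-32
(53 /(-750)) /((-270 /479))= 25387 /202500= 0.13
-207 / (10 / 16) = -331.20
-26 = -26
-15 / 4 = -3.75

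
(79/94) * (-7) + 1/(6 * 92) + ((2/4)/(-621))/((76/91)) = -6523907/1109106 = -5.88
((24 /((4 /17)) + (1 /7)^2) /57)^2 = 24990001 /7800849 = 3.20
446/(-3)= -148.67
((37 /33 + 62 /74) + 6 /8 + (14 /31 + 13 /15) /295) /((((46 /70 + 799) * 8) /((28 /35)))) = 4241898073 /12500610698400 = 0.00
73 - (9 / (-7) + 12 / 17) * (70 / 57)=23809 / 323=73.71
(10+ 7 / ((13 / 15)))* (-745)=-175075 / 13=-13467.31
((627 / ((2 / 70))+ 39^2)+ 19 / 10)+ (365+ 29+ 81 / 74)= 4414654 / 185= 23862.99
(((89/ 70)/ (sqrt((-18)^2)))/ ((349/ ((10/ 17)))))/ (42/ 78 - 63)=-1157/ 607017096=-0.00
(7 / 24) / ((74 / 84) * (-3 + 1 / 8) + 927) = 98 / 310621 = 0.00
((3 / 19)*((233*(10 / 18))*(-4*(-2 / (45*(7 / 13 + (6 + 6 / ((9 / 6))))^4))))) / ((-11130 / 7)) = -26618852 / 143670221853435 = -0.00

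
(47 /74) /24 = 47 /1776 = 0.03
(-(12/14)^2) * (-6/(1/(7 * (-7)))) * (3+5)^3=-110592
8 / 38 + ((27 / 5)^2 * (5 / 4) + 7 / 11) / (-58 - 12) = -93421 / 292600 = -0.32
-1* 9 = -9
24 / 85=0.28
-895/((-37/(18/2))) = 8055/37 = 217.70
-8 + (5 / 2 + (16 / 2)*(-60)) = -971 / 2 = -485.50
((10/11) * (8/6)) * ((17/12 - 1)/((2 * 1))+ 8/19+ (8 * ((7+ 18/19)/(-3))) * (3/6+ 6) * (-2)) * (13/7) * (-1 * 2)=-1818830/1463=-1243.22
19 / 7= 2.71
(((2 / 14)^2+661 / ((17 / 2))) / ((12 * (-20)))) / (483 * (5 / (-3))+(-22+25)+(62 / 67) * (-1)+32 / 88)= 9550783 / 23650056192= 0.00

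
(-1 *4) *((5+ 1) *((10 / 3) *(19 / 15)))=-304 / 3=-101.33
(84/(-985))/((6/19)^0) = -84/985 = -0.09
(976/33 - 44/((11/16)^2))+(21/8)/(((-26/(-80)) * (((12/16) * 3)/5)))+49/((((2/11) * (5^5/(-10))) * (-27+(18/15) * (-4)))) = -129428423/2842125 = -45.54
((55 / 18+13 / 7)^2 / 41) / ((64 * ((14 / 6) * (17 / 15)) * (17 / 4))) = 1915805 / 2340983232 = 0.00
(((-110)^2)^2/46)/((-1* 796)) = -18301250/4577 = -3998.53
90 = 90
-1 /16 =-0.06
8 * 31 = 248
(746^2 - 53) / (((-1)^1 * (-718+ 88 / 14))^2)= 27266687 / 24820324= 1.10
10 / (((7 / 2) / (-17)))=-340 / 7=-48.57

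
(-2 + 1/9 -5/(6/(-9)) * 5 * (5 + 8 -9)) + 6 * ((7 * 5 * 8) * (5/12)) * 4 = 26533/9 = 2948.11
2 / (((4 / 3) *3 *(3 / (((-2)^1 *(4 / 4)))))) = -1 / 3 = -0.33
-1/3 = -0.33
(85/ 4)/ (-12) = -85/ 48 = -1.77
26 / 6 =13 / 3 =4.33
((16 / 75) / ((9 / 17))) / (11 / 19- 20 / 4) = -1292 / 14175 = -0.09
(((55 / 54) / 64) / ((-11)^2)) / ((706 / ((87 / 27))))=145 / 241553664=0.00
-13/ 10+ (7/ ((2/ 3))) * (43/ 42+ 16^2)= 53949/ 20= 2697.45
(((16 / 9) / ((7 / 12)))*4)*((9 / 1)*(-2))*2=-3072 / 7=-438.86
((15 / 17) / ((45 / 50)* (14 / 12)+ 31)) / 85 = 60 / 185249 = 0.00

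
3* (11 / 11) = 3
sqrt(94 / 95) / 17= sqrt(8930) / 1615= 0.06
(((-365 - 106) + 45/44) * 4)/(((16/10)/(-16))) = 206790/11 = 18799.09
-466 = -466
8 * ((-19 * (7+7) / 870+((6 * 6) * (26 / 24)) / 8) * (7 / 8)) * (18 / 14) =47703 / 1160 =41.12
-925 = -925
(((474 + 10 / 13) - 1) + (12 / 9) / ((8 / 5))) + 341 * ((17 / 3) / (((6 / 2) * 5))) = 706007 / 1170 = 603.42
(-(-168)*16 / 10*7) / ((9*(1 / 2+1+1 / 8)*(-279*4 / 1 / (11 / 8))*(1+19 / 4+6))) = -34496 / 2557035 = -0.01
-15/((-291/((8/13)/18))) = 20/11349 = 0.00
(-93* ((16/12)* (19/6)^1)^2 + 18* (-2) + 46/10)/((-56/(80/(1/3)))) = 456118/63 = 7239.97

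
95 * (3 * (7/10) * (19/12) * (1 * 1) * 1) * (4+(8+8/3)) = 27797/6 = 4632.83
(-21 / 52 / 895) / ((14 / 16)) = -6 / 11635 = -0.00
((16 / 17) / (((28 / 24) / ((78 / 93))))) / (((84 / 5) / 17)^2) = 22100 / 31899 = 0.69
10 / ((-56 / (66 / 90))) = -0.13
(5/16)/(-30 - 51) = -5/1296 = -0.00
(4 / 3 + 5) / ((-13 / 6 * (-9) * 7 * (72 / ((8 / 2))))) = 19 / 7371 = 0.00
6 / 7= 0.86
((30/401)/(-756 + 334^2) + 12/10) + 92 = 414095059/4443080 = 93.20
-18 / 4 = -4.50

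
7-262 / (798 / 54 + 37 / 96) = -44887 / 4367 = -10.28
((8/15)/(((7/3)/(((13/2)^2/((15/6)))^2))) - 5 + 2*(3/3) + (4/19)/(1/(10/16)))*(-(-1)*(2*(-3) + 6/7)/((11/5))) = -37354698/256025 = -145.90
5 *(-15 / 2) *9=-675 / 2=-337.50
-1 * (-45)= 45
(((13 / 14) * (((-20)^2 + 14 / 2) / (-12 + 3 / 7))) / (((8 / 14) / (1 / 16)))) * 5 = -185185 / 10368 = -17.86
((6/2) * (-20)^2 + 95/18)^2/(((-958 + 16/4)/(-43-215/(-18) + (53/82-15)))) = 1971649301725/28514106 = 69146.45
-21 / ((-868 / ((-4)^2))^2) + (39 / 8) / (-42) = -13261 / 107632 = -0.12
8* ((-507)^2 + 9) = 2056464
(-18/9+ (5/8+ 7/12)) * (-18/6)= 19/8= 2.38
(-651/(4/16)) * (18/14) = -3348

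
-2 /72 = -1 /36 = -0.03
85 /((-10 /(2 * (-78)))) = 1326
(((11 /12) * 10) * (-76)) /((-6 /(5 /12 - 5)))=-57475 /108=-532.18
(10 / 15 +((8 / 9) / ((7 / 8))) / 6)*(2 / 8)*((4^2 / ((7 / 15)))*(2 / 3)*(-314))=-1984480 / 1323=-1499.98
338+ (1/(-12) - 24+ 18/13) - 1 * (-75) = 60887/156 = 390.30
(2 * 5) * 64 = 640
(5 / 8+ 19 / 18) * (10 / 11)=55 / 36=1.53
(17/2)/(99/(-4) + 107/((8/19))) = 68/1835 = 0.04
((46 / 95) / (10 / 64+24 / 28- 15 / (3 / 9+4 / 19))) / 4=-3472 / 761995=-0.00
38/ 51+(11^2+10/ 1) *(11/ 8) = 73795/ 408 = 180.87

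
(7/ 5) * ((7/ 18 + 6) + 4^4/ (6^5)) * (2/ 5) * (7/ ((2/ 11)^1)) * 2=1682219/ 6075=276.91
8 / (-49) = -8 / 49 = -0.16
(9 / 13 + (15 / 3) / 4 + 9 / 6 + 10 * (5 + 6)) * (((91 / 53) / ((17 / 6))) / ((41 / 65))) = 108.99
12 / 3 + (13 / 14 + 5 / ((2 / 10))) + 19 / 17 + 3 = 8103 / 238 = 34.05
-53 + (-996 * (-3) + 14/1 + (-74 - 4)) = 2871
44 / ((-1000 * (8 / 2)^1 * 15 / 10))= -11 / 1500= -0.01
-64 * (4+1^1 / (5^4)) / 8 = -20008 / 625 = -32.01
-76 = -76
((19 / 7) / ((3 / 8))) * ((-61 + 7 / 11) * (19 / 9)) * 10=-19176320 / 2079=-9223.82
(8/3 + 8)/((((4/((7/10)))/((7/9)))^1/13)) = 18.87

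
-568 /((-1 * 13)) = 568 /13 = 43.69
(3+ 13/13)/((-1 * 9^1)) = -4/9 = -0.44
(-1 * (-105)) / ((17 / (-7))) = -735 / 17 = -43.24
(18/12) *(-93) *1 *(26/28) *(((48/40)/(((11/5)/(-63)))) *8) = 391716/11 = 35610.55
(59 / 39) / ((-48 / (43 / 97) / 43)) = -109091 / 181584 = -0.60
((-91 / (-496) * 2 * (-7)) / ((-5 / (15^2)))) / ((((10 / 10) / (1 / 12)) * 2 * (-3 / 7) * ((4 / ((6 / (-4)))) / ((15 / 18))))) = 111475 / 31744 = 3.51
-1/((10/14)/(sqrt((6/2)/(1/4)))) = -14*sqrt(3)/5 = -4.85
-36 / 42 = -6 / 7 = -0.86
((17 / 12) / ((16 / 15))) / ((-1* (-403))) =0.00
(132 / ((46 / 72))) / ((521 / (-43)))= -204336 / 11983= -17.05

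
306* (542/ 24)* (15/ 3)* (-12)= -414630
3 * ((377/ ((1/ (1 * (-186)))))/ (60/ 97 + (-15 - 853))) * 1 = 784827/ 3236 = 242.53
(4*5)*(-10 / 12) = -50 / 3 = -16.67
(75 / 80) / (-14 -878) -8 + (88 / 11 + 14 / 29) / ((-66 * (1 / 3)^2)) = -41693297 / 4552768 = -9.16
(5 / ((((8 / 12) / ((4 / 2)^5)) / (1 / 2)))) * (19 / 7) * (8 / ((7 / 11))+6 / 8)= 212610 / 49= 4338.98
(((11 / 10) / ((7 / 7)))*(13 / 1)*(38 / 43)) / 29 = 2717 / 6235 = 0.44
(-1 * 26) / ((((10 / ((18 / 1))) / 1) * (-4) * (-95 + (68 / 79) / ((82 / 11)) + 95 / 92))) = -5810766 / 46611245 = -0.12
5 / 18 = 0.28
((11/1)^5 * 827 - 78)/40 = 133189099/40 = 3329727.48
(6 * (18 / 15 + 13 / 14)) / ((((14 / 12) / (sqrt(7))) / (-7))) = -2682 * sqrt(7) / 35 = -202.74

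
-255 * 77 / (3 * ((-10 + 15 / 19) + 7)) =17765 / 6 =2960.83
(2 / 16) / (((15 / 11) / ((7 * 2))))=77 / 60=1.28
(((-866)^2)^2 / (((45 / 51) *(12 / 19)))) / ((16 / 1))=63078535633.79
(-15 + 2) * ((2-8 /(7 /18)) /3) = 1690 /21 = 80.48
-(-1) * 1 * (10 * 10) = 100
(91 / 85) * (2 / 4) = 91 / 170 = 0.54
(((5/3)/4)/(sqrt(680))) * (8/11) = sqrt(170)/1122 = 0.01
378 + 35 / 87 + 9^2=39968 / 87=459.40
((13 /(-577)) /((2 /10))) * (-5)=325 /577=0.56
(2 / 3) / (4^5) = 1 / 1536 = 0.00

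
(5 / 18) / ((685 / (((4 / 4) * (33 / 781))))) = 1 / 58362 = 0.00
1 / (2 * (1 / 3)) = 3 / 2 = 1.50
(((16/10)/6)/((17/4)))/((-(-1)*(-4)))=-4/255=-0.02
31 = 31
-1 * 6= -6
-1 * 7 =-7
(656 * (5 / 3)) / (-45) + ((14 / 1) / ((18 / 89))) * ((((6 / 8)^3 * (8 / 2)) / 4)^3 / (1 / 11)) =232696333 / 7077888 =32.88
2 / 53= 0.04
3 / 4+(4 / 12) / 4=5 / 6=0.83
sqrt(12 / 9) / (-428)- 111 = -111- sqrt(3) / 642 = -111.00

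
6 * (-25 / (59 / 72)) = -10800 / 59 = -183.05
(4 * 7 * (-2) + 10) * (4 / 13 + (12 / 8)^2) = -3059 / 26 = -117.65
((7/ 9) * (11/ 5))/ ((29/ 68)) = 5236/ 1305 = 4.01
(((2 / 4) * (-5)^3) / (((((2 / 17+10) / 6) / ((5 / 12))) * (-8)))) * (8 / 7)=10625 / 4816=2.21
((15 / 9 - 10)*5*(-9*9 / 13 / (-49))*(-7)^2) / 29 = -3375 / 377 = -8.95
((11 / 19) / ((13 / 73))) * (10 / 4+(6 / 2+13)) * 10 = 148555 / 247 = 601.44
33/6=11/2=5.50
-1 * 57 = -57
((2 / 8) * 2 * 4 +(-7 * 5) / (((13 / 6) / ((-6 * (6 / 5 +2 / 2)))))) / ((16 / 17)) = 23783 / 104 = 228.68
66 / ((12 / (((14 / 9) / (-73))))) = -77 / 657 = -0.12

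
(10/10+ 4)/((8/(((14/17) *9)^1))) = 315/68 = 4.63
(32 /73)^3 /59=32768 /22952003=0.00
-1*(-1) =1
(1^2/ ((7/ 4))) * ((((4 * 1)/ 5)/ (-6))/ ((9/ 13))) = -0.11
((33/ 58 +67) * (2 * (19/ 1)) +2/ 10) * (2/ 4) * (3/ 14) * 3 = 1675503/ 2030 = 825.37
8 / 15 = 0.53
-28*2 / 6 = -28 / 3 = -9.33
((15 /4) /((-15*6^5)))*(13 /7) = -13 /217728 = -0.00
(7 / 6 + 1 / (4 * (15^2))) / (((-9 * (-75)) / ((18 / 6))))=1051 / 202500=0.01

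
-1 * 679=-679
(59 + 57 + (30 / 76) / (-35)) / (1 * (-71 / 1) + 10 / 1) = -30853 / 16226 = -1.90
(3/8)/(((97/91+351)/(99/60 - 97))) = -520611/5126080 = -0.10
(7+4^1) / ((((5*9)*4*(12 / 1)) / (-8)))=-11 / 270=-0.04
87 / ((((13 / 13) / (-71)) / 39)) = -240903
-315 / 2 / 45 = -7 / 2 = -3.50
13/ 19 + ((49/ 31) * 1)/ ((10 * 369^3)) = 202480939201/ 295933679010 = 0.68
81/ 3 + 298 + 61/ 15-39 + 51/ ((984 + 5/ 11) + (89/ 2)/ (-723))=13627812019/ 46973265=290.12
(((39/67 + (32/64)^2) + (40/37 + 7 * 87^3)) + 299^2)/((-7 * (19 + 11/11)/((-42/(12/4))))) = 46594529523/99160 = 469892.39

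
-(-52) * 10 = 520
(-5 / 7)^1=-5 / 7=-0.71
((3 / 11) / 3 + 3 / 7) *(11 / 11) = 40 / 77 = 0.52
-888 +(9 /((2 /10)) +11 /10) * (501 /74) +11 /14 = -2979043 /5180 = -575.10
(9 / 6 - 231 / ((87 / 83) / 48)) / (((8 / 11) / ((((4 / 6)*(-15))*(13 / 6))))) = 146205345 / 464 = 315097.73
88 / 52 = 22 / 13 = 1.69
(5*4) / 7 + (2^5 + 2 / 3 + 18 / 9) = 788 / 21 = 37.52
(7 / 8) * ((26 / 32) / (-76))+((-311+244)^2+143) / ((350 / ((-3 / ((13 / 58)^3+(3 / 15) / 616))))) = -24177420982313 / 7054696960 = -3427.14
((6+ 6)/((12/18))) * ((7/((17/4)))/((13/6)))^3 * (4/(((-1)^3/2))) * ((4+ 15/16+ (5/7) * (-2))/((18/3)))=-399313152/10793861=-36.99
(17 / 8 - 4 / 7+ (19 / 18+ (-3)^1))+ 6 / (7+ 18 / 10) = 1613 / 5544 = 0.29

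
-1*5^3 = -125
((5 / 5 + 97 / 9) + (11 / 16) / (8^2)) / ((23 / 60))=543215 / 17664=30.75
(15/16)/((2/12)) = 5.62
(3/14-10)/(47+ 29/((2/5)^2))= -274/6391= -0.04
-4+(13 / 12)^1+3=0.08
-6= -6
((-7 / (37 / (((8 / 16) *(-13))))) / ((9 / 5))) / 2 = 455 / 1332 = 0.34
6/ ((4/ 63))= 189/ 2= 94.50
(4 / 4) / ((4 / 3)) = 3 / 4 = 0.75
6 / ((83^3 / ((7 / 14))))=3 / 571787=0.00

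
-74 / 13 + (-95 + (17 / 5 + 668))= 37096 / 65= 570.71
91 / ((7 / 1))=13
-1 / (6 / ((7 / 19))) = -7 / 114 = -0.06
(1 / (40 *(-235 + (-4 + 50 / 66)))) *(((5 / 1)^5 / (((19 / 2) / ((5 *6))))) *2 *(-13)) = 4021875 / 149378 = 26.92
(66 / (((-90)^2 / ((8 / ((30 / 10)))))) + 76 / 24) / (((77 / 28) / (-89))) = -2298514 / 22275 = -103.19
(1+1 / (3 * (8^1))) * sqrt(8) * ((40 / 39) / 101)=250 * sqrt(2) / 11817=0.03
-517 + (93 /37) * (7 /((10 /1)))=-190639 /370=-515.24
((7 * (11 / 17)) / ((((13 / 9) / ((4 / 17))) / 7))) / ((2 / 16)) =155232 / 3757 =41.32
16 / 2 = 8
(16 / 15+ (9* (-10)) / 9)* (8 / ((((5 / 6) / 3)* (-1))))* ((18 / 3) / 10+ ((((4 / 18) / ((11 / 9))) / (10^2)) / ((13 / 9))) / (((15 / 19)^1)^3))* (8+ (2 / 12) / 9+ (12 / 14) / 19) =50150713513112 / 40118203125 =1250.07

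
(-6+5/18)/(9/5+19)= -515/1872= -0.28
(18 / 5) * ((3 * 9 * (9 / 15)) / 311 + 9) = 253368 / 7775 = 32.59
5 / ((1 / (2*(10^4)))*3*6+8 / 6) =3.75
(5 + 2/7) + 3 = 58/7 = 8.29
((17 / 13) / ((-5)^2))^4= 83521 / 11156640625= 0.00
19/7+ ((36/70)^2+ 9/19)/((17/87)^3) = 101.65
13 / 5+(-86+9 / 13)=-5376 / 65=-82.71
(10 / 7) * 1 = 10 / 7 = 1.43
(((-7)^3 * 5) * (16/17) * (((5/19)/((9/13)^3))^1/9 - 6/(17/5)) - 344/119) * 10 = 6817360361680/252185157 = 27033.15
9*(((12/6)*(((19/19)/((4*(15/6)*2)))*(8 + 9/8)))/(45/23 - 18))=-1679/3280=-0.51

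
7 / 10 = 0.70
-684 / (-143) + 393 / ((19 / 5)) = 293991 / 2717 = 108.20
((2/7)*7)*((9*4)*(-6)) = -432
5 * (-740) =-3700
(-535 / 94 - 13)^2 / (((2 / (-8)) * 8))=-3087049 / 17672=-174.69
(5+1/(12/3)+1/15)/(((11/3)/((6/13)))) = 87/130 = 0.67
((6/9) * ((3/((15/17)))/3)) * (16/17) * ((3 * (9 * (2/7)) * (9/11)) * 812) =200448/55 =3644.51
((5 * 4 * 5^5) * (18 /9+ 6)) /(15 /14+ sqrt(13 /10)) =-525000000 /149+ 49000000 * sqrt(130) /149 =226080.26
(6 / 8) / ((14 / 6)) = 0.32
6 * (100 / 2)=300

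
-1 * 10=-10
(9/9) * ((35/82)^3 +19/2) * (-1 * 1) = -5280871/551368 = -9.58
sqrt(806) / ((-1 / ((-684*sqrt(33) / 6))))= 114*sqrt(26598)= 18592.14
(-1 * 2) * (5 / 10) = -1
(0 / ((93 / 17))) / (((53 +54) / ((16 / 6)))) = 0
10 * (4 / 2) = 20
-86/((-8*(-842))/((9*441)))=-170667/3368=-50.67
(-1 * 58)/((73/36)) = -2088/73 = -28.60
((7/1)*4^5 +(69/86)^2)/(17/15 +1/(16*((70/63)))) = 6362314680/1055779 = 6026.18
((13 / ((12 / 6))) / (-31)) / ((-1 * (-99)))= -0.00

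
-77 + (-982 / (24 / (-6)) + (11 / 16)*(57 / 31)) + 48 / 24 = 85195 / 496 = 171.76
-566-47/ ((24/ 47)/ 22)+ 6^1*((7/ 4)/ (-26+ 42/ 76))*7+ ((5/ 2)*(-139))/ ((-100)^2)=-30098916239/ 11604000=-2593.84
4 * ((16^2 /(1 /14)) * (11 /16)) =9856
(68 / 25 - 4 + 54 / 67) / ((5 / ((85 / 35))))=-0.23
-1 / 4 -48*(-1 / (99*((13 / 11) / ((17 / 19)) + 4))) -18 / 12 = -19807 / 11940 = -1.66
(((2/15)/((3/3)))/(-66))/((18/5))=-1/1782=-0.00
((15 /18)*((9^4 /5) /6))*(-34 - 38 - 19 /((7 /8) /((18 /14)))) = -892296 /49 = -18210.12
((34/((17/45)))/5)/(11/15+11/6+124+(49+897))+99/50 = 3212523/1608850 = 2.00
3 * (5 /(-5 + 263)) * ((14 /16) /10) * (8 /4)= 7 /688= 0.01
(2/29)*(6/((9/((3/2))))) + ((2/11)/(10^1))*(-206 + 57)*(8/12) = -8312/4785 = -1.74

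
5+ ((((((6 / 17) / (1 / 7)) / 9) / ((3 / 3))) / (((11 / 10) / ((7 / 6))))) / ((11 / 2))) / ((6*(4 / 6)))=92810 / 18513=5.01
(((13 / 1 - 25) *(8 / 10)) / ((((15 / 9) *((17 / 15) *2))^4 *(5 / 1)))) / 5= -19683 / 10440125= -0.00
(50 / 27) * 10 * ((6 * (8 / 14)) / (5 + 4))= 4000 / 567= 7.05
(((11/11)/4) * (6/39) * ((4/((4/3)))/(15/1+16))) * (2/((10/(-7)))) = -21/4030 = -0.01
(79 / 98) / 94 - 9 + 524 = 515.01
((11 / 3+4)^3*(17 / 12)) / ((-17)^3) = -0.13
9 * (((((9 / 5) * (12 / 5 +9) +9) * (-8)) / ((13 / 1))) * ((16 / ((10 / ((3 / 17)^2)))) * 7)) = -26780544 / 469625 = -57.03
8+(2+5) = 15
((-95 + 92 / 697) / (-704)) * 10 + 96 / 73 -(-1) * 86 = 1587957551 / 17910112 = 88.66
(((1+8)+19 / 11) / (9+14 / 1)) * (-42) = -4956 / 253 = -19.59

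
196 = 196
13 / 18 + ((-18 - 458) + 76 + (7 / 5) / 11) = -395159 / 990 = -399.15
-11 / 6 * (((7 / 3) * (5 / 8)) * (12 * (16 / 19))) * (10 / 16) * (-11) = 21175 / 114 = 185.75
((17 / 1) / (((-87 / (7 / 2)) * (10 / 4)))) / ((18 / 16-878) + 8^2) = 136 / 404115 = 0.00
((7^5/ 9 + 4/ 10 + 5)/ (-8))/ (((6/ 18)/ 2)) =-42139/ 30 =-1404.63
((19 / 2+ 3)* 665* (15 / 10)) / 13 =49875 / 52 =959.13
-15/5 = -3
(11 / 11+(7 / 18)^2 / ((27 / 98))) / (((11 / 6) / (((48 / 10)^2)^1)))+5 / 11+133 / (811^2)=11674008532 / 586029411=19.92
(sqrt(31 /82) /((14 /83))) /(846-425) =83 * sqrt(2542) /483308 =0.01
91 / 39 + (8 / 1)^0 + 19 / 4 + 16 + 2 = 26.08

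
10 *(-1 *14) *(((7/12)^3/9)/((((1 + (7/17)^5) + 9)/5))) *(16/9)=-85226916425/31089029499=-2.74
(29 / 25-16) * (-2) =742 / 25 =29.68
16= 16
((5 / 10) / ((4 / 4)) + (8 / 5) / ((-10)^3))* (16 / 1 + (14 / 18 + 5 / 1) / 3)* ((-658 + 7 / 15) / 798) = -106214647 / 14428125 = -7.36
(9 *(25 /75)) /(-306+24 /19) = -19 /1930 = -0.01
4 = 4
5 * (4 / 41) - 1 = -21 / 41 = -0.51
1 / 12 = 0.08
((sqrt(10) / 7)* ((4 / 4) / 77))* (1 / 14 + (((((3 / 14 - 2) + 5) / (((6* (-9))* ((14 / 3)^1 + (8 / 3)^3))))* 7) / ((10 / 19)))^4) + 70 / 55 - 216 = -2362 / 11 + 339328492385495* sqrt(10) / 2560527638825074688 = -214.73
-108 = -108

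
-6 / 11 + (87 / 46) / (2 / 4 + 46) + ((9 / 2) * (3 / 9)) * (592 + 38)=7407676 / 7843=944.50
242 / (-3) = -242 / 3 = -80.67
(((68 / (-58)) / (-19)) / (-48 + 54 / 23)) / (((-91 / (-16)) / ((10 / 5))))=-12512 / 26324025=-0.00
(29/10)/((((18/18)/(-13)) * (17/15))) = -1131/34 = -33.26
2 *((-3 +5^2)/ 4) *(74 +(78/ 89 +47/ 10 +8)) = 857373/ 890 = 963.34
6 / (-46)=-3 / 23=-0.13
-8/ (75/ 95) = -152/ 15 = -10.13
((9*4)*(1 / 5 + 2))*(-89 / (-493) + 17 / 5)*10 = 2835.78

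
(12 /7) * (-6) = -72 /7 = -10.29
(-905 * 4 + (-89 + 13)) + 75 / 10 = -7377 / 2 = -3688.50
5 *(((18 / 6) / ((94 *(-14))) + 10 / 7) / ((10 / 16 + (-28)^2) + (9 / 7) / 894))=2796730 / 307705381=0.01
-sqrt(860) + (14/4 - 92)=-177/2 - 2 * sqrt(215)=-117.83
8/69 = 0.12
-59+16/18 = -523/9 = -58.11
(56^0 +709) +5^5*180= 563210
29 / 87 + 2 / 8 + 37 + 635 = 8071 / 12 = 672.58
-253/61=-4.15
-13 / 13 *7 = -7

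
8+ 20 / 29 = 252 / 29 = 8.69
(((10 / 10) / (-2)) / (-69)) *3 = 1 / 46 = 0.02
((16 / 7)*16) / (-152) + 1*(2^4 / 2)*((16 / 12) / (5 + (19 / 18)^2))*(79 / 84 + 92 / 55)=62576896 / 14491015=4.32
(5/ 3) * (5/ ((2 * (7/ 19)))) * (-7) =-475/ 6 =-79.17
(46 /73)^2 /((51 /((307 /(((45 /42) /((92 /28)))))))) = 29882152 /4076685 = 7.33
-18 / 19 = -0.95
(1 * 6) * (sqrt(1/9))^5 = 2/81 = 0.02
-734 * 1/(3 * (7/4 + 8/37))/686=-54316/299439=-0.18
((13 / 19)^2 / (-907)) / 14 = -169 / 4583978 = -0.00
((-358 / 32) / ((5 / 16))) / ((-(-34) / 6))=-537 / 85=-6.32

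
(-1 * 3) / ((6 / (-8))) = 4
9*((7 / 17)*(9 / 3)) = 189 / 17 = 11.12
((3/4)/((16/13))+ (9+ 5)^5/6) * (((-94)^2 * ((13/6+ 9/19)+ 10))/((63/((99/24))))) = 31716984505085/48384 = 655526300.12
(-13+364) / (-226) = -351 / 226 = -1.55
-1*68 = -68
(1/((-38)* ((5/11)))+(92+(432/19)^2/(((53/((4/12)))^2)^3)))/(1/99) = 728302931402317821/80013343675690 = 9102.27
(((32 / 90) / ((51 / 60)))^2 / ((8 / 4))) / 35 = 2048 / 819315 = 0.00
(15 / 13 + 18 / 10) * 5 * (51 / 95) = 9792 / 1235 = 7.93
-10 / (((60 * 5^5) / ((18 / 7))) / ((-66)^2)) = -13068 / 21875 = -0.60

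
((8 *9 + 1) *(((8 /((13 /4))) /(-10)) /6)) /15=-584 /2925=-0.20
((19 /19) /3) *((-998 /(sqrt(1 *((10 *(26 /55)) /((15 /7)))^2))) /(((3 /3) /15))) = -411675 /182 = -2261.95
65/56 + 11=681/56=12.16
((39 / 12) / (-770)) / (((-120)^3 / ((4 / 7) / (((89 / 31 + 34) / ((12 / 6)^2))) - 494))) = -25687987 / 21291621120000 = -0.00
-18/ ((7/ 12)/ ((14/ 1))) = -432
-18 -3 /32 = -579 /32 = -18.09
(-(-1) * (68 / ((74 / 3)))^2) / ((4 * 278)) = 2601 / 380582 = 0.01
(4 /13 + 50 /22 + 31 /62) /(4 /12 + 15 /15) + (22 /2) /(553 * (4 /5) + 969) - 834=-831.68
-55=-55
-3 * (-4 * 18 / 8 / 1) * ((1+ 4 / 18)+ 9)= 276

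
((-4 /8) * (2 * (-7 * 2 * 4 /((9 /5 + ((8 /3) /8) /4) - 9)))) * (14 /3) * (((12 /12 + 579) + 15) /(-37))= 590.52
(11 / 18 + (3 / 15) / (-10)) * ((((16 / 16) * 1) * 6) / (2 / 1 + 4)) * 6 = 266 / 75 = 3.55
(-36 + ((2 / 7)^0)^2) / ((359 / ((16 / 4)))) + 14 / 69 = -4634 / 24771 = -0.19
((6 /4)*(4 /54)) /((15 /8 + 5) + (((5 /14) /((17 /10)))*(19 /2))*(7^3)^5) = 136 /11597614545726315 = 0.00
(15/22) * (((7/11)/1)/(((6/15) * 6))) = 175/968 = 0.18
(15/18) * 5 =25/6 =4.17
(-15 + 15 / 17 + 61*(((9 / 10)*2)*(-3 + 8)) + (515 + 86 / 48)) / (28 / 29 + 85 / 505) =1256784107 / 1354968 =927.54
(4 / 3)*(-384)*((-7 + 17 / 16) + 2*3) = -32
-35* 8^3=-17920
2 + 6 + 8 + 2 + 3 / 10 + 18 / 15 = 39 / 2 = 19.50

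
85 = 85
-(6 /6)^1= -1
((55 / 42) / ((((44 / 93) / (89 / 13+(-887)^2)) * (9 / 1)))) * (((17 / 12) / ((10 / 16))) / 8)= 99818543 / 1456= 68556.69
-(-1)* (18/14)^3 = 729/343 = 2.13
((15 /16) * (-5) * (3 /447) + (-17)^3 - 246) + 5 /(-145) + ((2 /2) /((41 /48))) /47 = -687313613113 /133225072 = -5159.04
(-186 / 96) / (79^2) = -31 / 99856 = -0.00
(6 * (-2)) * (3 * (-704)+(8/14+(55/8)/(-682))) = 21992745/868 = 25337.26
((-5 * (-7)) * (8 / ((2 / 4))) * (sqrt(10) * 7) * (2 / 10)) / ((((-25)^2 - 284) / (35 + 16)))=39984 * sqrt(10) / 341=370.79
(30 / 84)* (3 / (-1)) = -15 / 14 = -1.07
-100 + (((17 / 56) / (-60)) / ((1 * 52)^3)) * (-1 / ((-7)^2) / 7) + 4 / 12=-5383591604901 / 54015969280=-99.67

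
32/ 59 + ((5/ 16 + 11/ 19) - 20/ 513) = 675479/ 484272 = 1.39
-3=-3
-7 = -7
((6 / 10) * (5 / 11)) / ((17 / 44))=0.71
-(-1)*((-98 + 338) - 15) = 225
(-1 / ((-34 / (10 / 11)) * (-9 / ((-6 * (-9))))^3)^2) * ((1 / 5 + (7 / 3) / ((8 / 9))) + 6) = -10293480 / 34969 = -294.36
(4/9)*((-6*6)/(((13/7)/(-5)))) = 560/13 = 43.08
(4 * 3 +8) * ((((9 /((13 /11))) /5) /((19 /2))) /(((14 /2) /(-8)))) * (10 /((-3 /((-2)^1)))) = -42240 /1729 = -24.43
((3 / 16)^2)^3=729 / 16777216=0.00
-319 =-319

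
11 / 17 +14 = 249 / 17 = 14.65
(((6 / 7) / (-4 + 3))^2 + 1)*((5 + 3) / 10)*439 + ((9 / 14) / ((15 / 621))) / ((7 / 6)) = 154849 / 245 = 632.04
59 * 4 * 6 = 1416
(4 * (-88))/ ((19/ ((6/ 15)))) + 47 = 3761/ 95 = 39.59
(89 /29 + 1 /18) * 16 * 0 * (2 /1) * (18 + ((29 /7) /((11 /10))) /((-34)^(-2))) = 0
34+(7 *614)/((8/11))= 23775/4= 5943.75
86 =86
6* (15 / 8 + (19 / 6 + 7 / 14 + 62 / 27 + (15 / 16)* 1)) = 3791 / 72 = 52.65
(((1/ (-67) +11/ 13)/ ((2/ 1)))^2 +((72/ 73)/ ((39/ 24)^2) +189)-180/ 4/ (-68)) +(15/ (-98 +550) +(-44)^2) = 226203366161384/ 106386503353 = 2126.24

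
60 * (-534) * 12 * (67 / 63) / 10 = -286224 / 7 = -40889.14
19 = 19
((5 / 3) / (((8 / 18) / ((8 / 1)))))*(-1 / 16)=-15 / 8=-1.88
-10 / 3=-3.33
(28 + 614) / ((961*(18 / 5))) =535 / 2883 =0.19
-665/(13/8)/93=-5320/1209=-4.40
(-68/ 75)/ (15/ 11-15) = 374/ 5625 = 0.07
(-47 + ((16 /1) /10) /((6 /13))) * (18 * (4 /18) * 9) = -7836 /5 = -1567.20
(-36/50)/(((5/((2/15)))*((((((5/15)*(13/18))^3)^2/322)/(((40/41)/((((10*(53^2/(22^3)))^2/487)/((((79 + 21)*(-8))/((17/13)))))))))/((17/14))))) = 24183361124249993883942912/15014611854906625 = 1610655097.71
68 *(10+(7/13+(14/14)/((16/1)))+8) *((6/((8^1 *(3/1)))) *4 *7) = 460411/52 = 8854.06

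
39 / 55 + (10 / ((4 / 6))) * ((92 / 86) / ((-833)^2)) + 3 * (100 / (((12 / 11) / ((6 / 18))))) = 454779127784 / 4923142455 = 92.38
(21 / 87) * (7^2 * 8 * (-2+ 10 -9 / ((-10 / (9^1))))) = 220892 / 145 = 1523.39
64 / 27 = 2.37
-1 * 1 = -1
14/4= 7/2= 3.50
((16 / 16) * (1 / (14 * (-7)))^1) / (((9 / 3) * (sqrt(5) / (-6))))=sqrt(5) / 245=0.01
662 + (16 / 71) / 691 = 32478398 / 49061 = 662.00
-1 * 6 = -6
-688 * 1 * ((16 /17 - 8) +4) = 35776 /17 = 2104.47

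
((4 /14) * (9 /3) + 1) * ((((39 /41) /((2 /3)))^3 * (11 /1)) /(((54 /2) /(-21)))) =-25447851 /551368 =-46.15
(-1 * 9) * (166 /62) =-747 /31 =-24.10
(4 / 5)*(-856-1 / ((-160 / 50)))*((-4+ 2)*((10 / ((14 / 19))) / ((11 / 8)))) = 1040516 / 77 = 13513.19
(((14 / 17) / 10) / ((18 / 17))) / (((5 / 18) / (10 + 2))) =84 / 25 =3.36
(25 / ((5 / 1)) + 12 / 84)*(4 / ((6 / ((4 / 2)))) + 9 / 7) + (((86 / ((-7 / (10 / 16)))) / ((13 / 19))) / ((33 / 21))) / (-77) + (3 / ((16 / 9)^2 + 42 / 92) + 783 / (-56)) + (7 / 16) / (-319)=196667712533 / 481987762256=0.41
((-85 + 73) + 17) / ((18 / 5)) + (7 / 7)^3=43 / 18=2.39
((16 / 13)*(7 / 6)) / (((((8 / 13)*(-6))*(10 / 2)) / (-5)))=0.39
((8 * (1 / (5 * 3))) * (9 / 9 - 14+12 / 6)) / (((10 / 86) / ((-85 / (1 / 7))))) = 450296 / 15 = 30019.73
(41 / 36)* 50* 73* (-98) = -3666425 / 9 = -407380.56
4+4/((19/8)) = 108/19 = 5.68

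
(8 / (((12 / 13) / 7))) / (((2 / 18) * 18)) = 91 / 3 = 30.33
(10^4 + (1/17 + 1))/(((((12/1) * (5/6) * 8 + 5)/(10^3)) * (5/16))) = 376510.45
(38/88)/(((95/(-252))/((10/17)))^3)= -32006016/19509523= -1.64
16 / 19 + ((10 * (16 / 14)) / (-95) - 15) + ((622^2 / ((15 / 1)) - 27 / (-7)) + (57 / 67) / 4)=1969233613 / 76380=25782.06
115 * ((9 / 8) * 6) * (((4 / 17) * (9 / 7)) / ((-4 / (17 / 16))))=-62.38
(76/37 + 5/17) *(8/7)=1688/629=2.68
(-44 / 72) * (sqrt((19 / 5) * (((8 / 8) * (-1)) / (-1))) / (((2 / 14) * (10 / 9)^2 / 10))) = -693 * sqrt(95) / 100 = -67.55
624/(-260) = -12/5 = -2.40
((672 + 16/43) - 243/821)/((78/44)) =521978666/1376817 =379.12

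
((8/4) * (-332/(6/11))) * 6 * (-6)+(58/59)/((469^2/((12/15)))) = 2843673405112/64888495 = 43824.00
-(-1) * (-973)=-973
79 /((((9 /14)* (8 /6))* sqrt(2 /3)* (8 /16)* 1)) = 553* sqrt(6) /6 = 225.76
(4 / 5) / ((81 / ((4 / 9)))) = 16 / 3645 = 0.00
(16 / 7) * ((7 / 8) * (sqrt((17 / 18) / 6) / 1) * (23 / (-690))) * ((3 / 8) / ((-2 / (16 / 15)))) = sqrt(51) / 1350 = 0.01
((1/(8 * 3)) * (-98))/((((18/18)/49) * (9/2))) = -2401/54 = -44.46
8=8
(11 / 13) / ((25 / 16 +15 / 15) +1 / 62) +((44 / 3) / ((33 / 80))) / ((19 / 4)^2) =102856784 / 54021123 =1.90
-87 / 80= -1.09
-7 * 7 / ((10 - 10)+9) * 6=-98 / 3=-32.67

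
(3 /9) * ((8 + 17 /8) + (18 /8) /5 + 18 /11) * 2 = 1791 /220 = 8.14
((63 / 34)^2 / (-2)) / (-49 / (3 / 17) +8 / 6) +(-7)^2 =93927659 / 1916648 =49.01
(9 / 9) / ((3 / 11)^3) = 1331 / 27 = 49.30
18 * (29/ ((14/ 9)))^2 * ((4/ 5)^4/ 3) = 854.15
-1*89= -89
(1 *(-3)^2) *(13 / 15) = 39 / 5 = 7.80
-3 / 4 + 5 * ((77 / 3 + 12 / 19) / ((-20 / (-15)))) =3719 / 38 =97.87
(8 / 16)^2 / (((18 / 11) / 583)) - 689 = -43195 / 72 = -599.93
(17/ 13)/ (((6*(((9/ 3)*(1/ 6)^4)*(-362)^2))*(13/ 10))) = 3060/ 5536609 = 0.00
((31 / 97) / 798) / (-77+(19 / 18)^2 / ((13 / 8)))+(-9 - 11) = -41468469241 / 2073422918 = -20.00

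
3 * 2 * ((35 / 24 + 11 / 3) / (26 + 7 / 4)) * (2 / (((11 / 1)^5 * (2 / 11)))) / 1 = 41 / 541717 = 0.00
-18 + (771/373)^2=-1909881/139129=-13.73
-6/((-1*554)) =3/277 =0.01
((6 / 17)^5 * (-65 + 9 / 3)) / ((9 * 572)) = -13392 / 203039551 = -0.00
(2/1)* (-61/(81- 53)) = -61/14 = -4.36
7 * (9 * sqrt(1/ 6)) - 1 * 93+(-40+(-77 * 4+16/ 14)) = -3079/ 7+21 * sqrt(6)/ 2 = -414.14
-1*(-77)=77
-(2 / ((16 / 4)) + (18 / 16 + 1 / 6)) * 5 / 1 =-215 / 24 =-8.96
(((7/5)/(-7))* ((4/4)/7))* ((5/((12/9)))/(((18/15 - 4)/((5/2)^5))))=46875/12544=3.74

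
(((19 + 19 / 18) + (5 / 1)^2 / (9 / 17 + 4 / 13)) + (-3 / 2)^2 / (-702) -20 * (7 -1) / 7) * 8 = 7945291 / 30303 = 262.19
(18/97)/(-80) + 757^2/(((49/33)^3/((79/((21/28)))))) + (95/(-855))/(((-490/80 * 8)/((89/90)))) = 681735878951003291/36974727720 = 18437887.74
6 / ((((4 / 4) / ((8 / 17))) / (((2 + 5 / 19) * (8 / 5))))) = 16512 / 1615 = 10.22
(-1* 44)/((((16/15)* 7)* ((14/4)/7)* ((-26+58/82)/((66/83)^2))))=14734170/50007251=0.29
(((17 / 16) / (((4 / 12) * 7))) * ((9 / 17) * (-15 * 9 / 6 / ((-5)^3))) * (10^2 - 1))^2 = 578739249 / 31360000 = 18.45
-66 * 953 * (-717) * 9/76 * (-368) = -37341033048/19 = -1965317528.84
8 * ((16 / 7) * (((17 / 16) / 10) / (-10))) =-34 / 175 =-0.19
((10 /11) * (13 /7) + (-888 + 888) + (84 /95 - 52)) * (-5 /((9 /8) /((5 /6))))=7231240 /39501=183.06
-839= -839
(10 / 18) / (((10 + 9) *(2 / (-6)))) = -5 / 57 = -0.09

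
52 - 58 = -6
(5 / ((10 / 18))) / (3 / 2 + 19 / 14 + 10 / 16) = 168 / 65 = 2.58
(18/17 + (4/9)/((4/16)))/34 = 217/2601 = 0.08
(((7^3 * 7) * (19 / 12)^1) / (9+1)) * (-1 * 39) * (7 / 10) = -4151329 / 400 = -10378.32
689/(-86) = -689/86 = -8.01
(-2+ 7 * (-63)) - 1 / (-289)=-128026 / 289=-443.00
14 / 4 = 7 / 2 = 3.50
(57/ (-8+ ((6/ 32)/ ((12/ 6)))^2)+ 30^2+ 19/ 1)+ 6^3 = 9229337/ 8183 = 1127.87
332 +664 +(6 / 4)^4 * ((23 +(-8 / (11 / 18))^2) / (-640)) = 994.46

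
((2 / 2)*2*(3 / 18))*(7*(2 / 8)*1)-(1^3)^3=-5 / 12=-0.42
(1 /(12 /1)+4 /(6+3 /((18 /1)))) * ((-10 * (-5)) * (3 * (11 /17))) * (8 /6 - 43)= -11171875 /3774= -2960.22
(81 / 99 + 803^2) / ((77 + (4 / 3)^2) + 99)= 15959043 / 4400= 3627.06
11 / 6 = 1.83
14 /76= 7 /38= 0.18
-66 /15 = -22 /5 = -4.40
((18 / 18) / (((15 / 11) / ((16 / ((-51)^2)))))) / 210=88 / 4096575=0.00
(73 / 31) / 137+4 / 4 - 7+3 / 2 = -38077 / 8494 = -4.48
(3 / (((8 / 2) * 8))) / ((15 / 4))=1 / 40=0.02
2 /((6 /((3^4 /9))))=3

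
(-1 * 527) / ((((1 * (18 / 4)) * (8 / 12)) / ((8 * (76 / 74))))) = -160208 / 111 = -1443.32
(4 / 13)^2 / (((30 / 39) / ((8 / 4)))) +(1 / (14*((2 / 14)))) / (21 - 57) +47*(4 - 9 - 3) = -1758593 / 4680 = -375.77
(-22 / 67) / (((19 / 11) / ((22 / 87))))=-5324 / 110751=-0.05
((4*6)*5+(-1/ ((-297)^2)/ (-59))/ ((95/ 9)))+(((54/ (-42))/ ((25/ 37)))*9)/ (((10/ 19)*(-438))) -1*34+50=381982073706601/ 2807158315500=136.07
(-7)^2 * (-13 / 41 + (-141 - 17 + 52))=-213591 / 41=-5209.54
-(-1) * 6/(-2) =-3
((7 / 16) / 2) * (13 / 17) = 91 / 544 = 0.17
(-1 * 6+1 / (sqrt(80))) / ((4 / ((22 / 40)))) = -33 / 40+11 * sqrt(5) / 1600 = -0.81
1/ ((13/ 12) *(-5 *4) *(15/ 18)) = -18/ 325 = -0.06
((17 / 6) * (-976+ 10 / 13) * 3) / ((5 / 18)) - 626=-1980424 / 65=-30468.06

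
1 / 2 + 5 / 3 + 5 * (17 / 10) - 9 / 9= 9.67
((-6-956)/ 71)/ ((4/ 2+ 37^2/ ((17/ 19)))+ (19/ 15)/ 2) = -490620/ 55498783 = -0.01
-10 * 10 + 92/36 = -877/9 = -97.44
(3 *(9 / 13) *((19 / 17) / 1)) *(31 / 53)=15903 / 11713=1.36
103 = 103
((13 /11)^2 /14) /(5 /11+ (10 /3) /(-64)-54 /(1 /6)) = -8112 /26312363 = -0.00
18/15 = 6/5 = 1.20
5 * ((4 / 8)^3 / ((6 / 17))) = 85 / 48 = 1.77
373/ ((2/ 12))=2238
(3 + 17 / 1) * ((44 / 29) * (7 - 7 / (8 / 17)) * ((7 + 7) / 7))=-13860 / 29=-477.93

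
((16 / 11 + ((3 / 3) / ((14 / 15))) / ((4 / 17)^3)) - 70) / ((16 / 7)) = 135061 / 22528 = 6.00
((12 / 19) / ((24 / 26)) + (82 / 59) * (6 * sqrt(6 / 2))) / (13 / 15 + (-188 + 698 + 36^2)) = 195 / 514957 + 7380 * sqrt(3) / 1599077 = 0.01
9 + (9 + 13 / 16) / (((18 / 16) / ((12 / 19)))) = 827 / 57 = 14.51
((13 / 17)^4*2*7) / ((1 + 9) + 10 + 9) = 399854 / 2422109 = 0.17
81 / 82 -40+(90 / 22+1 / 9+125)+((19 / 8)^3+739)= 1751069609 / 2078208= 842.59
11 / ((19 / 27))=15.63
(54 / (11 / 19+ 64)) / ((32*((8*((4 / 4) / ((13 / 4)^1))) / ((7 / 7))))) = 2223 / 209408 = 0.01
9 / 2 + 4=17 / 2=8.50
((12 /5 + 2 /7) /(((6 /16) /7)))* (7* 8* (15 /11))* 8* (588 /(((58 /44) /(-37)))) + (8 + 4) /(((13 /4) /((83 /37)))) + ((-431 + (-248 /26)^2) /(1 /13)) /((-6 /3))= -14101914150553 /27898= -505481186.84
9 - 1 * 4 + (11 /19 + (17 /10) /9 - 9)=-5527 /1710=-3.23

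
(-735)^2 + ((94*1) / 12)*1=3241397 / 6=540232.83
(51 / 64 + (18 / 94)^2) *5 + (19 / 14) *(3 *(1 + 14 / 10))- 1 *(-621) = 3141780477 / 4948160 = 634.94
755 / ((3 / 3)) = 755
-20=-20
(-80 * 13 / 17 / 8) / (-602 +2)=13 / 1020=0.01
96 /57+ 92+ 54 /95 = 8954 /95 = 94.25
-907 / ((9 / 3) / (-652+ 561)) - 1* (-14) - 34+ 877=85108 / 3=28369.33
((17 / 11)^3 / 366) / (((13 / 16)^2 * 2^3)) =78608 / 41163837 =0.00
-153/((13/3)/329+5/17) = -497.90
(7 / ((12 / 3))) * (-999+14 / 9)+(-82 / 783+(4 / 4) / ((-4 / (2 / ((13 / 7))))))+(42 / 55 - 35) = -3986405653 / 2239380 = -1780.14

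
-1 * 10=-10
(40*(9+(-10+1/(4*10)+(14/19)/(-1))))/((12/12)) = -68.47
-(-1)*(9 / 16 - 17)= -263 / 16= -16.44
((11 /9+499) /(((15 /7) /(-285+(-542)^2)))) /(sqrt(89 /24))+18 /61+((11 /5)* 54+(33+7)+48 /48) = 48829 /305+18497394412* sqrt(534) /12015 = 35576184.17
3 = 3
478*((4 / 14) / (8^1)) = 239 / 14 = 17.07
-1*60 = -60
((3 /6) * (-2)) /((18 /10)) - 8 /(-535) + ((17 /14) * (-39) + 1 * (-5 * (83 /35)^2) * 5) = -88942579 /471870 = -188.49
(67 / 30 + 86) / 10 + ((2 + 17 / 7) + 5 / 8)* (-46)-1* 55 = -292573 / 1050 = -278.64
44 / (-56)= -0.79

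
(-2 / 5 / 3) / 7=-2 / 105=-0.02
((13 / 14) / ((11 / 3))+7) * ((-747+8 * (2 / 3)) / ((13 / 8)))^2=176955140000 / 117117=1510926.17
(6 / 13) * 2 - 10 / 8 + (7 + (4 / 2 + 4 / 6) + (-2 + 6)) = 2081 / 156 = 13.34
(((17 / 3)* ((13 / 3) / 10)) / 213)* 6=0.07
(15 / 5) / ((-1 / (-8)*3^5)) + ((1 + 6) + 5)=980 / 81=12.10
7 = 7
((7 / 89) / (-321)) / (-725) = 7 / 20712525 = 0.00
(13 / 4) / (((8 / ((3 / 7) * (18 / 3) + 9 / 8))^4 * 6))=7956159471 / 322256764928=0.02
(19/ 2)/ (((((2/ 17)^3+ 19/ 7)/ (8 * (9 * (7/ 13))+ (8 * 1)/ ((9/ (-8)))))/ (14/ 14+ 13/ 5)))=2420301016/ 6071195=398.65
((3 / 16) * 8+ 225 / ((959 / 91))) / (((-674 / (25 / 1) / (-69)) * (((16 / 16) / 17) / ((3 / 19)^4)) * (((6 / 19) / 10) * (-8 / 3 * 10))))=-14871909825 / 20267082944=-0.73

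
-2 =-2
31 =31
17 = 17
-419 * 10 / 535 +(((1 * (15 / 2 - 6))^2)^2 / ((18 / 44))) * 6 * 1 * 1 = 28427 / 428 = 66.42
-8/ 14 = -0.57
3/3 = 1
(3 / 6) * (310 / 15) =10.33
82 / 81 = 1.01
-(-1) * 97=97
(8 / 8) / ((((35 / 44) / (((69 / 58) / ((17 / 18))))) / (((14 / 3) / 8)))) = 2277 / 2465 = 0.92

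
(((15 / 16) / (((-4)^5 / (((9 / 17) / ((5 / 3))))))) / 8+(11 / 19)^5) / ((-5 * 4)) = -71731427881 / 22069212872704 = -0.00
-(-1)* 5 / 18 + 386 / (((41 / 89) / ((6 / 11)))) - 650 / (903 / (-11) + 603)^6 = 145999095060702905828607857 / 319252472453852706780000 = 457.32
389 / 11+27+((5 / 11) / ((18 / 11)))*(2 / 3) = 18577 / 297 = 62.55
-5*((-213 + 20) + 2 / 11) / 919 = 10605 / 10109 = 1.05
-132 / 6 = -22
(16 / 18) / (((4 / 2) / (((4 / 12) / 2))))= 2 / 27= 0.07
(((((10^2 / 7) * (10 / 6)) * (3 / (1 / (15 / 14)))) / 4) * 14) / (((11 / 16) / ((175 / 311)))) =750000 / 3421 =219.23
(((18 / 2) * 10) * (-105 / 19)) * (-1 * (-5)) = -47250 / 19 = -2486.84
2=2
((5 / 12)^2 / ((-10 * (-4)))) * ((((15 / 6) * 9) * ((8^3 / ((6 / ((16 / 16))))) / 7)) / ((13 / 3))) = 25 / 91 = 0.27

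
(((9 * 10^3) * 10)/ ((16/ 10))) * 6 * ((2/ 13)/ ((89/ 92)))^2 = 11426400000/ 1338649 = 8535.77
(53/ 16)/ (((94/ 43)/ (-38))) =-43301/ 752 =-57.58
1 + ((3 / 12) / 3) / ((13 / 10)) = 1.06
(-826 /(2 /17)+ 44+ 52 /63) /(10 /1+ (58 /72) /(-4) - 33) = 7031984 /23387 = 300.68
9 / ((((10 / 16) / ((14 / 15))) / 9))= 120.96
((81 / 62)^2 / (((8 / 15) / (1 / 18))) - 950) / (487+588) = -271711 / 307520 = -0.88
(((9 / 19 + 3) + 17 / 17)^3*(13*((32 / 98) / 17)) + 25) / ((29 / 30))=477488250 / 9746639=48.99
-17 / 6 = -2.83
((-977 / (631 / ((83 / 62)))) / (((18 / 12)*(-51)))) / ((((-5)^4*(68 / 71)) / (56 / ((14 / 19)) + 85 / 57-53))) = 2009353889 / 1812534485625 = 0.00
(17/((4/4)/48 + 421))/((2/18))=7344/20209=0.36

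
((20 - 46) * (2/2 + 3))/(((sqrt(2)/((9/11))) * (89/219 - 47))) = 25623 * sqrt(2)/28061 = 1.29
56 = 56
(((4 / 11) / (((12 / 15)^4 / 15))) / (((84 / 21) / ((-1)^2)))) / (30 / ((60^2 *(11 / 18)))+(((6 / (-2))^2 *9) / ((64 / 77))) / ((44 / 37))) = 15625 / 384679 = 0.04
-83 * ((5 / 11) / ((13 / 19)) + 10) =-126575 / 143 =-885.14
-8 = -8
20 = 20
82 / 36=41 / 18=2.28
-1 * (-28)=28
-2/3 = -0.67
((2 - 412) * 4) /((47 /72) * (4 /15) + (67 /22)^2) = -107157600 /617389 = -173.57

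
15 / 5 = 3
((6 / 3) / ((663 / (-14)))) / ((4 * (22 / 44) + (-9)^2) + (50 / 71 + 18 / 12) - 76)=-3976 / 866541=-0.00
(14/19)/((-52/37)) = -0.52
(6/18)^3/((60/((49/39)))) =49/63180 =0.00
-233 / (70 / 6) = -699 / 35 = -19.97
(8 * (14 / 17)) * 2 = 224 / 17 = 13.18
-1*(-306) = 306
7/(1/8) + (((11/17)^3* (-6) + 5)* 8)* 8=1336184/4913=271.97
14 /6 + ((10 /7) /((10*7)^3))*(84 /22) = 1320559 /565950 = 2.33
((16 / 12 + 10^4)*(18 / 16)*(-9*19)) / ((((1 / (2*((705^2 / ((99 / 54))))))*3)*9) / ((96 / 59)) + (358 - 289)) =-40801251441600 / 1463242249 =-27884.14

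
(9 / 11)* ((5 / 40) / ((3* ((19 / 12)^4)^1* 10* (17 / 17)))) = 0.00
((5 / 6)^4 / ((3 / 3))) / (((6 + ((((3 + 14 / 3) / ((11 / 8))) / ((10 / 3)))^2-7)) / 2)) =1890625 / 3524472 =0.54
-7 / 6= -1.17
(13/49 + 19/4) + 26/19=23773/3724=6.38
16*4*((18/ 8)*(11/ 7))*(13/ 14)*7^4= 504504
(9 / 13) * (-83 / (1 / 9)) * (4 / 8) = -6723 / 26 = -258.58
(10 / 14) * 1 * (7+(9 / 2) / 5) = 79 / 14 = 5.64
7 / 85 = 0.08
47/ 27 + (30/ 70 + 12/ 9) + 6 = 1796/ 189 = 9.50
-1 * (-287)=287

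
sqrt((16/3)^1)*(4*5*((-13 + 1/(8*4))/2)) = -2075*sqrt(3)/12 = -299.50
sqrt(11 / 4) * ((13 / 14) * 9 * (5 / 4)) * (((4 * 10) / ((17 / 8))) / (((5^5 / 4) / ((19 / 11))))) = 35568 * sqrt(11) / 163625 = 0.72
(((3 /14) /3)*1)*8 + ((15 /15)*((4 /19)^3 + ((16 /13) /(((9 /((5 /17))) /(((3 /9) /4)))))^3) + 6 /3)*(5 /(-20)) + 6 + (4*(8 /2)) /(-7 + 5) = -39392873884755271 /20401258186765638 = -1.93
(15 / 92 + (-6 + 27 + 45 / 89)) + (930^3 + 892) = 6586082597119 / 8188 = 804357913.67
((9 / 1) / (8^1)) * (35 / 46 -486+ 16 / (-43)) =-546.31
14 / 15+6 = 104 / 15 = 6.93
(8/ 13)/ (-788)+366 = 937324/ 2561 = 366.00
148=148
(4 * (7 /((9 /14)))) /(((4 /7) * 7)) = 98 /9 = 10.89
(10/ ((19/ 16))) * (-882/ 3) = -47040/ 19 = -2475.79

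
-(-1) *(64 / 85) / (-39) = -64 / 3315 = -0.02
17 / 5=3.40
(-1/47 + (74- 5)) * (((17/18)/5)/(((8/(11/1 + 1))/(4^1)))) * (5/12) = 27557/846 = 32.57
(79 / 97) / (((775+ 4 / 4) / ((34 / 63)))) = 1343 / 2371068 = 0.00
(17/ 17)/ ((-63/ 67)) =-67/ 63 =-1.06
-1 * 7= -7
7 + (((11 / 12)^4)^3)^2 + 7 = 1122805593523279428962893345 / 79496847203390844133441536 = 14.12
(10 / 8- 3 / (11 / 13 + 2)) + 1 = 177 / 148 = 1.20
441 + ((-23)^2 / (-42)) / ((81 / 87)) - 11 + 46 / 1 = 524443 / 1134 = 462.47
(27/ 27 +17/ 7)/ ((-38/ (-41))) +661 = 88405/ 133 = 664.70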